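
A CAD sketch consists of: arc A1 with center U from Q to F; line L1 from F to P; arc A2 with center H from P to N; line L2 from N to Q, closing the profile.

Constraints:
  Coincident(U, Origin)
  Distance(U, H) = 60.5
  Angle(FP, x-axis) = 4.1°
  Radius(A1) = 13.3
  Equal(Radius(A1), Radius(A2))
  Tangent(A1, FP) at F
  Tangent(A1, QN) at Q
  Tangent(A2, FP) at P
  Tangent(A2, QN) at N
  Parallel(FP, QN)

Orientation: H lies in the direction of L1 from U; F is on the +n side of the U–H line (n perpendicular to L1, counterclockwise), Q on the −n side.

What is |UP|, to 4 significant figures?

61.94

The slot axis is L1's direction at 4.1°, so u = (cos 4.1°, sin 4.1°) = (0.9974, 0.07150) and n = (−sin 4.1°, cos 4.1°) = (-0.07150, 0.9974). U is at the origin and H lies 60.5 along u from U, so H = 60.5·u = (60.35, 4.326). Tangency of A1 to both parallel lines with radius 13.3 puts F and Q at U ± 13.3·n: F = (-0.9509, 13.27), Q = (0.9509, -13.27). Equal radii place P and N the same way about H: P = H + 13.3·n = (59.39, 17.59), N = H − 13.3·n = (61.30, -8.940). Then |UP| = |P − U| = 61.94.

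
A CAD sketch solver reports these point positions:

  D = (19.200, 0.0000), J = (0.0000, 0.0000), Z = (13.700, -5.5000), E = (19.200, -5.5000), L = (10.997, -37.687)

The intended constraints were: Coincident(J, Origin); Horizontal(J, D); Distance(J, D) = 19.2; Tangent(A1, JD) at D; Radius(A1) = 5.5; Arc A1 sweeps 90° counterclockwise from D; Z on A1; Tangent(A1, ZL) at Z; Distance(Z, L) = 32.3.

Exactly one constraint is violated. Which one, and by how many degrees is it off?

Tangent(A1, ZL) at Z — off by 4.80°.

J = (0.00, 0.00) ✓; J.y = 0.00, D.y = 0.00 ✓; |JD| = 19.20 ✓; ∠(ED, DJ) = 90.00° ✓; |ED| = 5.500 ✓; bearing(E→Z) − bearing(E→D) = 90.00° ✓; |EZ| = 5.500 ✓; ∠(EZ, ZL) = 94.80° ✗; |ZL| = 32.30 ✓.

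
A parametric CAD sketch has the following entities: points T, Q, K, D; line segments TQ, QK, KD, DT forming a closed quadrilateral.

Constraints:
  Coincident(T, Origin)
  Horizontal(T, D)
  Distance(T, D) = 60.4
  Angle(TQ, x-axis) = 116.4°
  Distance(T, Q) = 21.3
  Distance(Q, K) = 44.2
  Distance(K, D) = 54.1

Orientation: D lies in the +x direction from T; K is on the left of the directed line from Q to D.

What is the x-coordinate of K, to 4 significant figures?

27.65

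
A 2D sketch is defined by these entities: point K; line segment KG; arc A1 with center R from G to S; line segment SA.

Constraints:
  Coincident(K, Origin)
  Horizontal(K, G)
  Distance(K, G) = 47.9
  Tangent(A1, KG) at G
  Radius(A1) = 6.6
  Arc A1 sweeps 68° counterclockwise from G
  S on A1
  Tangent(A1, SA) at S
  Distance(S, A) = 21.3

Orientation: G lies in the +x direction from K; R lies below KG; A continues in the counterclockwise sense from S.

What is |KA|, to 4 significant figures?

41.38

K is at the origin; KG is horizontal with |KG| = 47.9 and G on the +x side, so G = (47.90, 0.000). A1 meets KG tangentially, so RG is at right angles to KG, so R = G + (0, -6.6) = (47.90, -6.600). On A1, G sits at bearing 90° from R; a 68° counterclockwise sweep puts S at bearing 158°, so S = R + 6.6·(cos 158°, sin 158°) = (41.78, -4.128). Tangency of A1 to SA means the radius RS is perpendicular to SA, so SA runs along (−sin 158°, cos 158°); with |SA| = 21.3, A = (33.80, -23.88). Then |KA| = |A − K| = 41.38.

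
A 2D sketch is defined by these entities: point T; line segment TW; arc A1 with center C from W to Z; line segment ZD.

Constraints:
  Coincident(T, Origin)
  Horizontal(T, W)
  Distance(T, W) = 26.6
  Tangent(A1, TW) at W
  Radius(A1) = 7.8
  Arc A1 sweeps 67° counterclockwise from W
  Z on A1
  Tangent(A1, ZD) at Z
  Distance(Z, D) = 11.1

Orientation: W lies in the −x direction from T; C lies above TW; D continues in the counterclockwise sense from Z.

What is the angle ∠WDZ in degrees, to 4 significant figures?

14.57°

T is at the origin; TW is horizontal with |TW| = 26.6 and W on the −x side, so W = (-26.60, 0.000). Tangency of A1 to TW means the radius CW is perpendicular to TW, so C = W + (0, 7.8) = (-26.60, 7.800). On A1, W sits at bearing -90° from C; a 67° counterclockwise sweep puts Z at bearing -23°, so Z = C + 7.8·(cos -23°, sin -23°) = (-19.42, 4.752). The tangent condition forces CZ to be normal to ZD, so ZD runs along (−sin -23°, cos -23°); with |ZD| = 11.1, D = (-15.08, 14.97). Then cos ∠WDZ = DW·DZ / (|DW||DZ|), giving 14.57°.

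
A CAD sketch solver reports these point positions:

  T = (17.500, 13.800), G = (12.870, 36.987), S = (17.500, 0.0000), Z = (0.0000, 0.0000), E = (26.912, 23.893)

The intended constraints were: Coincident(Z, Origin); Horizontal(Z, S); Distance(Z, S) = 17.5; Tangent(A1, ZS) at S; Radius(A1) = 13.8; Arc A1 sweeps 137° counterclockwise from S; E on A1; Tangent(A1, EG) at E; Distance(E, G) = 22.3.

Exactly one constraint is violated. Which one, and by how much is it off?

Distance(E, G) = 22.3 — off by 3.10.

Z = (0.00, 0.00) ✓; Z.y = 0.00, S.y = 0.00 ✓; |ZS| = 17.50 ✓; ∠(TS, SZ) = 90.00° ✓; |TS| = 13.80 ✓; bearing(T→E) − bearing(T→S) = 137.0° ✓; |TE| = 13.80 ✓; ∠(TE, EG) = 90.00° ✓; |EG| = 19.20 ✗.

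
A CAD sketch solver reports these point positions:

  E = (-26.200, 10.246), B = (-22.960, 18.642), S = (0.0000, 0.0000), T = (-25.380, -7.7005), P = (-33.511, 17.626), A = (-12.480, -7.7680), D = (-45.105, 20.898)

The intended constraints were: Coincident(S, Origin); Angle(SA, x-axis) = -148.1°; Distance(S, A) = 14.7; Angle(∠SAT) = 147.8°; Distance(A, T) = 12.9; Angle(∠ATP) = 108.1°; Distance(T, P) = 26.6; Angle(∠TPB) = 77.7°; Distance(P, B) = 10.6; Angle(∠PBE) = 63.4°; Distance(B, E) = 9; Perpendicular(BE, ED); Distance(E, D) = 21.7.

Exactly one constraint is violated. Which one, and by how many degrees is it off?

Perpendicular(BE, ED) — off by 8.30°.

S = (0.00, 0.00) ✓; SA at -148.1° ✓; |SA| = 14.70 ✓; ∠SAT = 147.8° ✓; |AT| = 12.90 ✓; ∠ATP = 108.1° ✓; |TP| = 26.60 ✓; ∠TPB = 77.70° ✓; |PB| = 10.60 ✓; ∠PBE = 63.40° ✓; |BE| = 8.999 ✓; ∠(BE, ED) = 98.30° ✗; |ED| = 21.70 ✓.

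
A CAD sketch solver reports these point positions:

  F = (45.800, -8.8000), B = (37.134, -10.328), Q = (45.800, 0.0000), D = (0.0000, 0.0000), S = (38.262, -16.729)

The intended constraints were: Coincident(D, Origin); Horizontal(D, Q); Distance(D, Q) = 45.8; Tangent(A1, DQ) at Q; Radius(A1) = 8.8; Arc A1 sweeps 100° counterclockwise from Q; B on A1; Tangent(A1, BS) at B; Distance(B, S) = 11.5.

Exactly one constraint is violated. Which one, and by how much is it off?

Distance(B, S) = 11.5 — off by 5.00.

D = (0.00, 0.00) ✓; D.y = 0.00, Q.y = 0.00 ✓; |DQ| = 45.80 ✓; ∠(FQ, QD) = 90.00° ✓; |FQ| = 8.800 ✓; bearing(F→B) − bearing(F→Q) = 100.0° ✓; |FB| = 8.800 ✓; ∠(FB, BS) = 90.01° ✓; |BS| = 6.500 ✗.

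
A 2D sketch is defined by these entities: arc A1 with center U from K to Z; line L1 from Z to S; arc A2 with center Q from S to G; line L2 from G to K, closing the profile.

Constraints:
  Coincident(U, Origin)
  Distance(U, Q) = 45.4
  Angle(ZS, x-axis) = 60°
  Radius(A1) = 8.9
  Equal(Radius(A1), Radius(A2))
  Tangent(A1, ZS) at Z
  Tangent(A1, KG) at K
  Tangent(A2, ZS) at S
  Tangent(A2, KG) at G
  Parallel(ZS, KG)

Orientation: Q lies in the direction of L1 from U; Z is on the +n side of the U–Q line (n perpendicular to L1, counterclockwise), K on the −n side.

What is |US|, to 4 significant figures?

46.26

Tangency of A1 to both parallel lines with radius 8.9 puts Z and K at U ± 8.9·n: Z = (-7.708, 4.450), K = (7.708, -4.450). Equal radii place S and G the same way about Q: S = Q + 8.9·n = (14.99, 43.77), G = Q − 8.9·n = (30.41, 34.87). Then |US| = |S − U| = 46.26.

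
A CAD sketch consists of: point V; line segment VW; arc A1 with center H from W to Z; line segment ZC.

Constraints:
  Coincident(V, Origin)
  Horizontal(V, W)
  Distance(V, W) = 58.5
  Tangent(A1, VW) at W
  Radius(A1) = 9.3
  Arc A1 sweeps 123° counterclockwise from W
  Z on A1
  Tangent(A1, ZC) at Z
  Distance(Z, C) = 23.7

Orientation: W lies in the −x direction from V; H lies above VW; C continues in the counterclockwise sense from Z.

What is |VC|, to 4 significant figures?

72.24

V is at the origin; V and W share the same y with |VW| = 58.5 and W on the −x side, so W = (-58.50, 0.000). The tangent condition forces HW to be normal to VW, so H = W + (0, 9.3) = (-58.50, 9.300). On A1, W sits at bearing -90° from H; a 123° counterclockwise sweep puts Z at bearing 33°, so Z = H + 9.3·(cos 33°, sin 33°) = (-50.70, 14.37). A1 meets ZC tangentially, so HZ is at right angles to ZC, so ZC runs along (−sin 33°, cos 33°); with |ZC| = 23.7, C = (-63.61, 34.24). Then |VC| = |C − V| = 72.24.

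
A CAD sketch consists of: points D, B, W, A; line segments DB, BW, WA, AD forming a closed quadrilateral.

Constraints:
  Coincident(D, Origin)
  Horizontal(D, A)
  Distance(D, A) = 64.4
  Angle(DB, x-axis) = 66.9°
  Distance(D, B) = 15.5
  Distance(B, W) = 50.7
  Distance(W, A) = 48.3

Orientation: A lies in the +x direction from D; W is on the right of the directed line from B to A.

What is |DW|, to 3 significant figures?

42.1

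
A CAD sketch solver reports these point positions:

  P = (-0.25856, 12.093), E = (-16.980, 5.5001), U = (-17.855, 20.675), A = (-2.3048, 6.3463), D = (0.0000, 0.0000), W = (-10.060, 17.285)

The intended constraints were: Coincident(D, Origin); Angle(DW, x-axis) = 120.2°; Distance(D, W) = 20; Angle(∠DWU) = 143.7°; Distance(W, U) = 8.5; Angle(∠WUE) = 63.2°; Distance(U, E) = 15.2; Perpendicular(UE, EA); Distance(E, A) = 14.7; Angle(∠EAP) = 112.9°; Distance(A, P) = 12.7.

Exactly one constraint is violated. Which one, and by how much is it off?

Distance(A, P) = 12.7 — off by 6.60.

D = (0.00, 0.00) ✓; DW at 120.2° ✓; |DW| = 20.00 ✓; ∠DWU = 143.7° ✓; |WU| = 8.500 ✓; ∠WUE = 63.20° ✓; |UE| = 15.20 ✓; ∠(UE, EA) = 90.00° ✓; |EA| = 14.70 ✓; ∠EAP = 112.9° ✓; |AP| = 6.100 ✗.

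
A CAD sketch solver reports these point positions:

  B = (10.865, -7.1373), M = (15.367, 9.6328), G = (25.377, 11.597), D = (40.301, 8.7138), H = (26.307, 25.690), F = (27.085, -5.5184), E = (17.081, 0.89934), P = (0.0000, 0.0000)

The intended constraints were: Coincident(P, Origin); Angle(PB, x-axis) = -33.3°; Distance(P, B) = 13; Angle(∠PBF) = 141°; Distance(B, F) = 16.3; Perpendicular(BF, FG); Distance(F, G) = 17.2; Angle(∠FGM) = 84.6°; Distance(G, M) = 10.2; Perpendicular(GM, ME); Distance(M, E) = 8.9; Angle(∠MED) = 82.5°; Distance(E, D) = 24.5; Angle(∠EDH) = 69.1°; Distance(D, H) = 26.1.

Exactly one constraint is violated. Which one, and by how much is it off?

Distance(D, H) = 26.1 — off by 4.10.

P = (0.00, 0.00) ✓; PB at -33.30° ✓; |PB| = 13.00 ✓; ∠PBF = 141.0° ✓; |BF| = 16.30 ✓; ∠(BF, FG) = 90.00° ✓; |FG| = 17.20 ✓; ∠FGM = 84.60° ✓; |GM| = 10.20 ✓; ∠(GM, ME) = 90.00° ✓; |ME| = 8.900 ✓; ∠MED = 82.50° ✓; |ED| = 24.50 ✓; ∠EDH = 69.10° ✓; |DH| = 22.00 ✗.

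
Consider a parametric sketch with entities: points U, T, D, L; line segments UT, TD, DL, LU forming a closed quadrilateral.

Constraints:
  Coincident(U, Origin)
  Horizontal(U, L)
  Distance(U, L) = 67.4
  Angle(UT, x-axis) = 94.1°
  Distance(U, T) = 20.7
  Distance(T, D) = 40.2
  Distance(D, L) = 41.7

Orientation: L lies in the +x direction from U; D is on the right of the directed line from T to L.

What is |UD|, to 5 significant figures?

27.755

Checks: |UL| = 67.40 ✓; |UT| = 20.70 ✓; |TD| = 40.20 ✓; |DL| = 41.70 ✓.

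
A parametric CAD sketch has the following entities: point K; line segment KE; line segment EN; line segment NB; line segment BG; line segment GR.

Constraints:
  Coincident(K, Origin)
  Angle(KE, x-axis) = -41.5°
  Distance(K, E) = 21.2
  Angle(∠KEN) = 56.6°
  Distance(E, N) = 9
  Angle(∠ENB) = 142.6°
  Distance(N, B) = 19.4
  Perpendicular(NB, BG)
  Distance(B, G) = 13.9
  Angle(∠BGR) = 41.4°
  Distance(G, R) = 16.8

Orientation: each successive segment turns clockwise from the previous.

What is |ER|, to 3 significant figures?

16.0

K is at the origin; KE runs at -41.5° with length 21.2, so E = (15.9, -14.0). ∠KEN = 56.6° gives EN at -165° from the x-axis; with |EN| = 9.0, N = (7.19, -16.4). ∠ENB = 142.6° gives NB at 158° from the x-axis; with |NB| = 19.4, B = (-10.8, -9.03). NB is perpendicular to BG, so BG runs at 67.7°; with |BG| = 13.9, G = (-5.49, 3.83). ∠BGR = 41.4° gives GR at -70.9° from the x-axis; with |GR| = 16.8, R = (0.0112, -12.0). Then |ER| = |R − E| = 16.0.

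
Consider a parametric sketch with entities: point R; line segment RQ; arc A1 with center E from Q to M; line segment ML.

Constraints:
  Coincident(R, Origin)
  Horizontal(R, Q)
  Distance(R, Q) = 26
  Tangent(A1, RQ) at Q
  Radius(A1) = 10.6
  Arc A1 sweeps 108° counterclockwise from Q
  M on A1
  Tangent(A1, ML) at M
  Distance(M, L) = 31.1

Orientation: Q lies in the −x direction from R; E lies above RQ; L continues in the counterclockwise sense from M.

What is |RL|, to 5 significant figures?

50.398

On A1, Q sits at bearing -90° from E; a 108° counterclockwise sweep puts M at bearing 18°, so M = E + 10.6·(cos 18°, sin 18°) = (-15.919, 13.876). A1 meets ML tangentially, so EM is at right angles to ML, so ML runs along (−sin 18°, cos 18°); with |ML| = 31.1, L = (-25.529, 43.453). Then |RL| = |L − R| = 50.398.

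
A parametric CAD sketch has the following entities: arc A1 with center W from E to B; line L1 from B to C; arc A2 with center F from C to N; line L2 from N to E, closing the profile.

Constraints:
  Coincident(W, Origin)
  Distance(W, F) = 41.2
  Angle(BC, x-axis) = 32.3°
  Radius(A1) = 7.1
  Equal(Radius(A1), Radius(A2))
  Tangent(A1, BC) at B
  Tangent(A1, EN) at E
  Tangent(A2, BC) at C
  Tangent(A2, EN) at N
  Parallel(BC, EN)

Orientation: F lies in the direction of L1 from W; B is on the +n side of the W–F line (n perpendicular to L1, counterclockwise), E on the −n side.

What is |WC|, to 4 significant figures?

41.81

Tangency of A1 to both parallel lines with radius 7.1 puts B and E at W ± 7.1·n: B = (-3.794, 6.001), E = (3.794, -6.001). Equal radii place C and N the same way about F: C = F + 7.1·n = (31.03, 28.02), N = F − 7.1·n = (38.62, 16.01). Then |WC| = |C − W| = 41.81.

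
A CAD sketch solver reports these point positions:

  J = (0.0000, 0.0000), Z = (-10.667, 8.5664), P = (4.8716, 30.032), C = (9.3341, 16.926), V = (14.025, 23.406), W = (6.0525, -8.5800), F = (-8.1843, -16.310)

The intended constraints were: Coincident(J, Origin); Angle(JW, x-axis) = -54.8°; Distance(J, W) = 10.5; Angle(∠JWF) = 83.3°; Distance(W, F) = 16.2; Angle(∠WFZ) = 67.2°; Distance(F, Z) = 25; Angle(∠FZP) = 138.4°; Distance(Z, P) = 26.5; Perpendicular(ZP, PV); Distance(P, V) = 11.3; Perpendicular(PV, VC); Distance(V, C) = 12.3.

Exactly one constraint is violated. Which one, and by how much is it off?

Distance(V, C) = 12.3 — off by 4.30.

J = (0.00, 0.00) ✓; JW at -54.80° ✓; |JW| = 10.50 ✓; ∠JWF = 83.30° ✓; |WF| = 16.20 ✓; ∠WFZ = 67.20° ✓; |FZ| = 25.00 ✓; ∠FZP = 138.4° ✓; |ZP| = 26.50 ✓; ∠(ZP, PV) = 90.00° ✓; |PV| = 11.30 ✓; ∠(PV, VC) = 90.00° ✓; |VC| = 8.000 ✗.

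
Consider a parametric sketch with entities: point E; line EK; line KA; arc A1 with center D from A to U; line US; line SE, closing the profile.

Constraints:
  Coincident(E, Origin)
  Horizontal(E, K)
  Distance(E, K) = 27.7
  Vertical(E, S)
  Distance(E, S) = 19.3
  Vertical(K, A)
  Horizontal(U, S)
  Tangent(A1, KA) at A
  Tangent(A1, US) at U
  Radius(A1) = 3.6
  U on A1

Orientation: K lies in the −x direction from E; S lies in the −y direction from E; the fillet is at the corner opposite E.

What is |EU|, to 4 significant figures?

30.88

E is at the origin; E and K share the same y with |EK| = 27.7 and K on the −x side, so K = (-27.70, 0.000). E and S share the same x with |ES| = 19.3 and S on the −y side, so S = (0.000, -19.30). The virtual corner opposite E is at (-27.70, -19.30). Since A1 is tangent to KA there, DA ⟂ KA and A1 meets US tangentially, so DU is at right angles to US, with radius 3.6, so the center D sits 3.6 in from both sides at D = (-24.10, -15.70). That places the tangent points at A = (-27.70, -15.70) on KA and U = (-24.10, -19.30) on US. Then |EU| = |U − E| = 30.88.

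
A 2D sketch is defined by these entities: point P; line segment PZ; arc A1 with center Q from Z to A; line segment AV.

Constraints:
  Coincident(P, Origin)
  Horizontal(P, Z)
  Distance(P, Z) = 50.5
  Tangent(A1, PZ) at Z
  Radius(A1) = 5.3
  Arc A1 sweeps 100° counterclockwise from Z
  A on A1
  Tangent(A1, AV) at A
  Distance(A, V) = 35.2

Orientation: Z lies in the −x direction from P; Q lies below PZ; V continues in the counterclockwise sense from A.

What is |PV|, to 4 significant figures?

64.28

P is at the origin; PZ is horizontal with |PZ| = 50.5 and Z on the −x side, so Z = (-50.50, 0.000). A1 meets PZ tangentially, so QZ is at right angles to PZ, so Q = Z + (0, -5.3) = (-50.50, -5.300). On A1, Z sits at bearing 90° from Q; a 100° counterclockwise sweep puts A at bearing 190°, so A = Q + 5.3·(cos 190°, sin 190°) = (-55.72, -6.220). A1 meets AV tangentially, so QA is at right angles to AV, so AV runs along (−sin 190°, cos 190°); with |AV| = 35.2, V = (-49.61, -40.89). Then |PV| = |V − P| = 64.28.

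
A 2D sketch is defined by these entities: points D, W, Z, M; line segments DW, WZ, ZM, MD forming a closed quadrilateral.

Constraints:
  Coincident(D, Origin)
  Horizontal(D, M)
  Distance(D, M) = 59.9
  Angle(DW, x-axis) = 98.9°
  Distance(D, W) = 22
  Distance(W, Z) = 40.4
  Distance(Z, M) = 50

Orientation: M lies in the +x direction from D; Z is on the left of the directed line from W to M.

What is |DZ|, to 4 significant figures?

52.26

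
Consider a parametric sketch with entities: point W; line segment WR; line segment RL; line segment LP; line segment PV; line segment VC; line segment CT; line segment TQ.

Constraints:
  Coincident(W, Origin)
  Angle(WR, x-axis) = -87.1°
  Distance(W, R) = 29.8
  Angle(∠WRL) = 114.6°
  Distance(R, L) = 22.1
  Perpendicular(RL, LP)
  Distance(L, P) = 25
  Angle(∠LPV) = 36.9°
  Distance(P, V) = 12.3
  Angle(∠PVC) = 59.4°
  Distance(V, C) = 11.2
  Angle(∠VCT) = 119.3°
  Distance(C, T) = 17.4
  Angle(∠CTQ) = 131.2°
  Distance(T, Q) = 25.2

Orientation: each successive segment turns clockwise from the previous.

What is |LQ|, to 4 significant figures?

53.24

W is at the origin; WR runs at -87.1° with length 29.8, so R = (1.508, -29.76). ∠WRL = 114.6° gives RL at -152.5° from the x-axis; with |RL| = 22.1, L = (-18.10, -39.97). RL is perpendicular to LP, so LP runs at 117.5°; with |LP| = 25.0, P = (-29.64, -17.79). ∠LPV = 36.9° gives PV at -25.60° from the x-axis; with |PV| = 12.3, V = (-18.55, -23.11). ∠PVC = 59.4° gives VC at -146.2° from the x-axis; with |VC| = 11.2, C = (-27.85, -29.34). ∠VCT = 119.3° gives CT at 153.1° from the x-axis; with |CT| = 17.4, T = (-43.37, -21.46). ∠CTQ = 131.2° gives TQ at 104.3° from the x-axis; with |TQ| = 25.2, Q = (-49.60, 2.955). Then |LQ| = |Q − L| = 53.24.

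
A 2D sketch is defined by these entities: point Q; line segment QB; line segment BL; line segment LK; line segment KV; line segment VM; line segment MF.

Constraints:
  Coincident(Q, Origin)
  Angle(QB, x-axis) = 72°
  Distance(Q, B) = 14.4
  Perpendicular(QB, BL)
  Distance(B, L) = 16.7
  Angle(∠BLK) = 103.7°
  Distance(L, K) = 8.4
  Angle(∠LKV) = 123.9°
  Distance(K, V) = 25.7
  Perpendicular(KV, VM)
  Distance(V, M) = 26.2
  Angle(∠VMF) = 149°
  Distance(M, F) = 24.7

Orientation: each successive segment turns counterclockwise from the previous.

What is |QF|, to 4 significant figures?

38.01

Q is at the origin; QB runs at 72.0° with length 14.4, so B = (4.450, 13.70). The perpendicularity gives BL at right angles to QB, so BL runs at 162.0°; with |BL| = 16.7, L = (-11.43, 18.86). ∠BLK = 103.7° gives LK at -121.7° from the x-axis; with |LK| = 8.4, K = (-15.85, 11.71). ∠LKV = 123.9° gives KV at -65.60° from the x-axis; with |KV| = 25.7, V = (-5.230, -11.70). KV is perpendicular to VM, so VM runs at 24.40°; with |VM| = 26.2, M = (18.63, -0.8722). ∠VMF = 149.0° gives MF at 55.40° from the x-axis; with |MF| = 24.7, F = (32.66, 19.46). Then |QF| = |F − Q| = 38.01.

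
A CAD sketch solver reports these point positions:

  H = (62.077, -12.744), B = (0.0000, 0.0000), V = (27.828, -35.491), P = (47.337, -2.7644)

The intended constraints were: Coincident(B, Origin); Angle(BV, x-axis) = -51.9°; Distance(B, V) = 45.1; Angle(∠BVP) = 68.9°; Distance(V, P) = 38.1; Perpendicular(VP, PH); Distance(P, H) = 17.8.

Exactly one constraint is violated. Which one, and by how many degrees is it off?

Perpendicular(VP, PH) — off by 3.30°.

B = (0.00, 0.00) ✓; BV at -51.90° ✓; |BV| = 45.10 ✓; ∠BVP = 68.90° ✓; |VP| = 38.10 ✓; ∠(VP, PH) = 93.30° ✗; |PH| = 17.80 ✓.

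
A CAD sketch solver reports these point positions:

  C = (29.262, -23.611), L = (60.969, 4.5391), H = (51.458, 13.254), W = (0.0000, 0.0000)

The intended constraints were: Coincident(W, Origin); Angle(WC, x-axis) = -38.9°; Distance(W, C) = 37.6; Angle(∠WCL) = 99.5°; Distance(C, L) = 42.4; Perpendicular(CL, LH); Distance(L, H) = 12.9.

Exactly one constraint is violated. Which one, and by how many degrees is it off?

Perpendicular(CL, LH) — off by 5.90°.

W = (0.00, 0.00) ✓; WC at -38.90° ✓; |WC| = 37.60 ✓; ∠WCL = 99.50° ✓; |CL| = 42.40 ✓; ∠(CL, LH) = 95.90° ✗; |LH| = 12.90 ✓.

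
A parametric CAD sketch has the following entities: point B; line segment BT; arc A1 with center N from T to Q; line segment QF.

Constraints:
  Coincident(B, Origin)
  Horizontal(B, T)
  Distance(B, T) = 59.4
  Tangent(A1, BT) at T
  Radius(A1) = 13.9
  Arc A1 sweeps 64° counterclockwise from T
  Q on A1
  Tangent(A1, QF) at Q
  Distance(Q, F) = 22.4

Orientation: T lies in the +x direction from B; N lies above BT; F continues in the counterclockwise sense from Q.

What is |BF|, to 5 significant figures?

86.357

B is at the origin; B and T share the same y with |BT| = 59.4 and T on the +x side, so T = (59.400, 0.0000). Since A1 is tangent to BT there, NT ⟂ BT, so N = T + (0, 13.9) = (59.400, 13.900). On A1, T sits at bearing -90° from N; a 64° counterclockwise sweep puts Q at bearing -26°, so Q = N + 13.9·(cos -26°, sin -26°) = (71.893, 7.8066). Tangency of A1 to QF means the radius NQ is perpendicular to QF, so QF runs along (−sin -26°, cos -26°); with |QF| = 22.4, F = (81.713, 27.940). Then |BF| = |F − B| = 86.357.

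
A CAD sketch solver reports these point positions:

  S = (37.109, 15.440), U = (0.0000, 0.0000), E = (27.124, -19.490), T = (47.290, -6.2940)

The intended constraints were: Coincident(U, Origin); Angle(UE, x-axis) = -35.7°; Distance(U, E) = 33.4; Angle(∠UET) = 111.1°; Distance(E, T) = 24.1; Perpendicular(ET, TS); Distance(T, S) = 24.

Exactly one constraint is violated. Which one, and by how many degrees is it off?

Perpendicular(ET, TS) — off by 8.10°.

U = (0.00, 0.00) ✓; UE at -35.70° ✓; |UE| = 33.40 ✓; ∠UET = 111.1° ✓; |ET| = 24.10 ✓; ∠(ET, TS) = 81.90° ✗; |TS| = 24.00 ✓.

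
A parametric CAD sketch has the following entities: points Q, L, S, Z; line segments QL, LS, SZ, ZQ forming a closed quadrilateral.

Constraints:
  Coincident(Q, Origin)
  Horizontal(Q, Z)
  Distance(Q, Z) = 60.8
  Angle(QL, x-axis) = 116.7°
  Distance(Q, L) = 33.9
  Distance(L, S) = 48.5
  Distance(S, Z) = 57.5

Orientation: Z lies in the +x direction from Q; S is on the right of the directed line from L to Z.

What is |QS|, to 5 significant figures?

14.673

Checks: |LS| = 48.50 ✓; |SZ| = 57.50 ✓.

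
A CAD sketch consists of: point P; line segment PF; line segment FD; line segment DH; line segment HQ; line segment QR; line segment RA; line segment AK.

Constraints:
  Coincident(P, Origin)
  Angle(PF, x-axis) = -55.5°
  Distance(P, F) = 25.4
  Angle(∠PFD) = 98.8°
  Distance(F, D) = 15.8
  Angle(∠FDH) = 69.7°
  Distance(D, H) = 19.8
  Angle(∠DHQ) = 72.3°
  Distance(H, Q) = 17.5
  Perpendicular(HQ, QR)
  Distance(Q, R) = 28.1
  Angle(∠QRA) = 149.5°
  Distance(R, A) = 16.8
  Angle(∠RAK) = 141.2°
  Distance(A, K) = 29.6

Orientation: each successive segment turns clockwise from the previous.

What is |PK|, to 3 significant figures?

70.6

P is at the origin; PF runs at -55.5° with length 25.4, so F = (14.4, -20.9). ∠PFD = 98.8° gives FD at -137° from the x-axis; with |FD| = 15.8, D = (2.89, -31.8). ∠FDH = 69.7° gives DH at 113° from the x-axis; with |DH| = 19.8, H = (-4.85, -13.5). ∠DHQ = 72.3° gives HQ at 5.30° from the x-axis; with |HQ| = 17.5, Q = (12.6, -11.9). HQ is perpendicular to QR, so QR runs at -84.7°; with |QR| = 28.1, R = (15.2, -39.9). ∠QRA = 149.5° gives RA at -115° from the x-axis; with |RA| = 16.8, A = (8.02, -55.1). ∠RAK = 141.2° gives AK at -154° from the x-axis; with |AK| = 29.6, K = (-18.6, -68.1). Then |PK| = |K − P| = 70.6.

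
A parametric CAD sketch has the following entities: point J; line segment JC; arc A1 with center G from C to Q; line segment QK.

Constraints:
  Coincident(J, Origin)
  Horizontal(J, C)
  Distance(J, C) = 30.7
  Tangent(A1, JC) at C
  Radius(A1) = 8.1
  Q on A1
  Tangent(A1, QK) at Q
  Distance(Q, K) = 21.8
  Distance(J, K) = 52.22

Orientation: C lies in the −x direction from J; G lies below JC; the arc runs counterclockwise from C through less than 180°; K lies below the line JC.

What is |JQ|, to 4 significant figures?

38.83

J is at the origin; J and C share the same y with |JC| = 30.7 and C on the −x side, so C = (-30.70, 0.000). A1 meets JC tangentially, so GC is at right angles to JC, so G = C + (0, -8.1) = (-30.70, -8.100). Since GQ ⟂ QK (tangency), |GK| = √(8.1² + 21.8²) = 23.26 regardless of where Q sits on A1. So K lies on both circle(J, 52.22) and circle(G, 23.26); the below-JC intersection is K = (-45.06, -26.39). Q is the foot of the tangent from K: Q = (-38.41, -5.631).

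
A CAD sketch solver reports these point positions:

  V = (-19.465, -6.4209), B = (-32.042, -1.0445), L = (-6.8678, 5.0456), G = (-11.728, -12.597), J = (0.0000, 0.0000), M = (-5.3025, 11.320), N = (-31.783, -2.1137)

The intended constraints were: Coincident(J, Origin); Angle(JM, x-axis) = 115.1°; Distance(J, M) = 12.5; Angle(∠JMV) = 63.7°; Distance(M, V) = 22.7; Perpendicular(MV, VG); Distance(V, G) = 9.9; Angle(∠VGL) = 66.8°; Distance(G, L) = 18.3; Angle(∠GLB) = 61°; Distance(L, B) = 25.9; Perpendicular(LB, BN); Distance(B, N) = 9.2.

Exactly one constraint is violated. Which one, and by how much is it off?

Distance(B, N) = 9.2 — off by 8.10.

J = (0.00, 0.00) ✓; JM at 115.1° ✓; |JM| = 12.50 ✓; ∠JMV = 63.70° ✓; |MV| = 22.70 ✓; ∠(MV, VG) = 90.00° ✓; |VG| = 9.900 ✓; ∠VGL = 66.80° ✓; |GL| = 18.30 ✓; ∠GLB = 61.00° ✓; |LB| = 25.90 ✓; ∠(LB, BN) = 90.02° ✓; |BN| = 1.100 ✗.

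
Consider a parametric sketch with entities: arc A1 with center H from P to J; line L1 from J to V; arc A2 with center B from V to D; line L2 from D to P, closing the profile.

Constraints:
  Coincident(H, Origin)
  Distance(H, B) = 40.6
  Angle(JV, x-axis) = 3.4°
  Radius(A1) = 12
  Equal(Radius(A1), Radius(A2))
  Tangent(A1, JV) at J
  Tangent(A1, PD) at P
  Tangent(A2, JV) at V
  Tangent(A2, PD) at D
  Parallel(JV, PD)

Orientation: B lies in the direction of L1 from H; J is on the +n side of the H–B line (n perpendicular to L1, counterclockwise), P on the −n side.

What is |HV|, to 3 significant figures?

42.3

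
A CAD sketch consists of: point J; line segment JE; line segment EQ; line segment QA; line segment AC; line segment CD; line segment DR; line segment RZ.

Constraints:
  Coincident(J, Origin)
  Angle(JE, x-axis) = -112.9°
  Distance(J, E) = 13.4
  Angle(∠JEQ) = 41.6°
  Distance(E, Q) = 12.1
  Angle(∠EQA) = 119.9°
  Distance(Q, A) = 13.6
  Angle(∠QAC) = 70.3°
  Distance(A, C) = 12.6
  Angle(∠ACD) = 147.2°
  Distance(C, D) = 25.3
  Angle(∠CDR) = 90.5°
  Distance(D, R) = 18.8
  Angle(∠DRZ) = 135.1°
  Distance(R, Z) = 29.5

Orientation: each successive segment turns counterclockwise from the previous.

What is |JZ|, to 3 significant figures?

34.3

J is at the origin; JE runs at -112.9° with length 13.4, so E = (-5.21, -12.3). ∠JEQ = 41.6° gives EQ at 25.5° from the x-axis; with |EQ| = 12.1, Q = (5.71, -7.13). ∠EQA = 119.9° gives QA at 85.6° from the x-axis; with |QA| = 13.6, A = (6.75, 6.43). ∠QAC = 70.3° gives AC at -165° from the x-axis; with |AC| = 12.6, C = (-5.40, 3.10). ∠ACD = 147.2° gives CD at -132° from the x-axis; with |CD| = 25.3, D = (-22.3, -15.7). ∠CDR = 90.5° gives DR at -42.4° from the x-axis; with |DR| = 18.8, R = (-8.42, -28.4). ∠DRZ = 135.1° gives RZ at 2.50° from the x-axis; with |RZ| = 29.5, Z = (21.1, -27.1). Then |JZ| = |Z − J| = 34.3.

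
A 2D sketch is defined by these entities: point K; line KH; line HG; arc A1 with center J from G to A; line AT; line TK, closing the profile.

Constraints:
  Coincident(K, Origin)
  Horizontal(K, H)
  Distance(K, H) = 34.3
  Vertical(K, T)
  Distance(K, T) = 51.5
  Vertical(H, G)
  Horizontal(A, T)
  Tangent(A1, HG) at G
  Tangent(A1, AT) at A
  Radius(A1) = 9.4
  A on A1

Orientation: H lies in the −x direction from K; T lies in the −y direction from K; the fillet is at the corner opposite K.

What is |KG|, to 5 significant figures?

54.304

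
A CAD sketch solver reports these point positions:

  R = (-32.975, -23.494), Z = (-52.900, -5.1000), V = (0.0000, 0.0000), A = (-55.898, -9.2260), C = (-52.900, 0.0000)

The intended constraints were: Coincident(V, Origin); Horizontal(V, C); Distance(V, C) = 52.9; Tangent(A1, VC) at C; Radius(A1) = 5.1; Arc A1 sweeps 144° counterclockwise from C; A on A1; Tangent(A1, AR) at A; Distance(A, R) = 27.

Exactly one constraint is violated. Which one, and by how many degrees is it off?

Tangent(A1, AR) at A — off by 4.10°.

V = (0.00, 0.00) ✓; V.y = 0.00, C.y = 0.00 ✓; |VC| = 52.90 ✓; ∠(ZC, CV) = 90.00° ✓; |ZC| = 5.100 ✓; bearing(Z→A) − bearing(Z→C) = 144.0° ✓; |ZA| = 5.100 ✓; ∠(ZA, AR) = 85.90° ✗; |AR| = 27.00 ✓.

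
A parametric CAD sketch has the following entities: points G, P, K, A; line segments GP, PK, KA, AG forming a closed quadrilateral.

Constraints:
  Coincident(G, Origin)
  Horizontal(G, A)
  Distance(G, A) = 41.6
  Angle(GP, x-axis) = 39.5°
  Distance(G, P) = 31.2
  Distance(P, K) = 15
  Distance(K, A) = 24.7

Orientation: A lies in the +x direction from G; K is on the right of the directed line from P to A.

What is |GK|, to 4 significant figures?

18.78

G is at the origin; G and A share the same y with |GA| = 41.6 and A in +x, so A = (41.6, 0). GP runs at 39.5° with |GP| = 31.2, so P = (24.07, 19.85). K is determined by |PK| = 15.0 and |KA| = 24.7 together: it lies at the intersection of circle(P, 15.0) and circle(A, 24.7). With |PA| = 26.48, the foot of the radical line on PA is 5.966 from P and the perpendicular offset is √(15.0² − 5.966²) = 13.76. Taking the right-of-PA solution: K = (17.71, 6.264).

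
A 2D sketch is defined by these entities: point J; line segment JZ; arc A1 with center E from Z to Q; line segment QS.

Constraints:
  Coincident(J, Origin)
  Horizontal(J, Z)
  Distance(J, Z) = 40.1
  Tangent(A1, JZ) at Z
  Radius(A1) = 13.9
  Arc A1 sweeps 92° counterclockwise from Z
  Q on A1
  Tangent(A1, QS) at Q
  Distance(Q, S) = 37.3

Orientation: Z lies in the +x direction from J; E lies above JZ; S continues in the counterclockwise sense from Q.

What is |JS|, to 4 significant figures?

73.79

J is at the origin; J and Z share the same y with |JZ| = 40.1 and Z on the +x side, so Z = (40.10, 0.000). Tangency of A1 to JZ means the radius EZ is perpendicular to JZ, so E = Z + (0, 13.9) = (40.10, 13.90). On A1, Z sits at bearing -90° from E; a 92° counterclockwise sweep puts Q at bearing 2°, so Q = E + 13.9·(cos 2°, sin 2°) = (53.99, 14.39). Tangency of A1 to QS means the radius EQ is perpendicular to QS, so QS runs along (−sin 2°, cos 2°); with |QS| = 37.3, S = (52.69, 51.66). Then |JS| = |S − J| = 73.79.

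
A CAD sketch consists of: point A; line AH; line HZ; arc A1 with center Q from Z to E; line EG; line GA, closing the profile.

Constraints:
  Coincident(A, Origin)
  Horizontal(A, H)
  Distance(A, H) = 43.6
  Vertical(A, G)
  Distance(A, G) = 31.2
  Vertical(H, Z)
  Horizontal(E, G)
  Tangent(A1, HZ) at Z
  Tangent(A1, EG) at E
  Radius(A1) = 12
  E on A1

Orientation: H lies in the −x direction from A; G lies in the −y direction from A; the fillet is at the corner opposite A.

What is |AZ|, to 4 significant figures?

47.64

A is at the origin; A and H share the same y with |AH| = 43.6 and H on the −x side, so H = (-43.60, 0.000). A and G share the same x with |AG| = 31.2 and G on the −y side, so G = (0.000, -31.20). The virtual corner opposite A is at (-43.60, -31.20). A1 meets HZ tangentially, so QZ is at right angles to HZ and the tangent condition forces QE to be normal to EG, with radius 12.0, so the center Q sits 12.0 in from both sides at Q = (-31.60, -19.20). That places the tangent points at Z = (-43.60, -19.20) on HZ and E = (-31.60, -31.20) on EG. Then |AZ| = |Z − A| = 47.64.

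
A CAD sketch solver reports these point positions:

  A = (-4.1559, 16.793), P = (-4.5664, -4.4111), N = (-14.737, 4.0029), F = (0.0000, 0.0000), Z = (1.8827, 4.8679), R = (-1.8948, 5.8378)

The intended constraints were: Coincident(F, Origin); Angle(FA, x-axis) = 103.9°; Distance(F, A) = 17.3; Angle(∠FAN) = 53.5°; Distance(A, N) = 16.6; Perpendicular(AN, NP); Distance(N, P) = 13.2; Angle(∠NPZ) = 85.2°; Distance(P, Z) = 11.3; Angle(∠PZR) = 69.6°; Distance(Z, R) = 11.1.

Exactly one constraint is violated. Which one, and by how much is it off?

Distance(Z, R) = 11.1 — off by 7.20.

F = (0.00, 0.00) ✓; FA at 103.9° ✓; |FA| = 17.30 ✓; ∠FAN = 53.50° ✓; |AN| = 16.60 ✓; ∠(AN, NP) = 90.00° ✓; |NP| = 13.20 ✓; ∠NPZ = 85.20° ✓; |PZ| = 11.30 ✓; ∠PZR = 69.60° ✓; |ZR| = 3.900 ✗.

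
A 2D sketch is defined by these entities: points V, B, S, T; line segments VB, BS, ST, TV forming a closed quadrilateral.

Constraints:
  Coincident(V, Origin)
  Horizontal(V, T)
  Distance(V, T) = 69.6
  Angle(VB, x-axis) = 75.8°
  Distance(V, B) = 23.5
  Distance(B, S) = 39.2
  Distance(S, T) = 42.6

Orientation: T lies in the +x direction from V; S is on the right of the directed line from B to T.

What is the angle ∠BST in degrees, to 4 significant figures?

111.8°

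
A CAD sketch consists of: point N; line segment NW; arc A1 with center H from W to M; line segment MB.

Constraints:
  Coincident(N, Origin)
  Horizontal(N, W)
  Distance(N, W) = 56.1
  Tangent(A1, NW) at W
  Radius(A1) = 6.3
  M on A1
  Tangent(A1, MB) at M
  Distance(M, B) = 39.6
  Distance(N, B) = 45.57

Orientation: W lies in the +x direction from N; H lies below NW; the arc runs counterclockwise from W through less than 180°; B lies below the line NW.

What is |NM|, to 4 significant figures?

50.97

N is at the origin; N and W share the same y with |NW| = 56.1 and W on the +x side, so W = (56.10, 0.000). The tangent condition forces HW to be normal to NW, so H = W + (0, -6.3) = (56.10, -6.300). Since HM ⟂ MB (tangency), |HB| = √(6.3² + 39.6²) = 40.10 regardless of where M sits on A1. So B lies on both circle(N, 45.57) and circle(H, 40.10); the below-NW intersection is B = (28.60, -35.48). M is the foot of the tangent from B: M = (50.89, -2.753).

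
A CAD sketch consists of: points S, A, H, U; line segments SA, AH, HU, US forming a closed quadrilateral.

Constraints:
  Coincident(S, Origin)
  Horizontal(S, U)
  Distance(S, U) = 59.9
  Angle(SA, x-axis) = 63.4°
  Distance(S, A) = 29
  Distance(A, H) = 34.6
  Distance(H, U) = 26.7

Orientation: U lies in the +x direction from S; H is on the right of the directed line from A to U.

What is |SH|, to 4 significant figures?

33.35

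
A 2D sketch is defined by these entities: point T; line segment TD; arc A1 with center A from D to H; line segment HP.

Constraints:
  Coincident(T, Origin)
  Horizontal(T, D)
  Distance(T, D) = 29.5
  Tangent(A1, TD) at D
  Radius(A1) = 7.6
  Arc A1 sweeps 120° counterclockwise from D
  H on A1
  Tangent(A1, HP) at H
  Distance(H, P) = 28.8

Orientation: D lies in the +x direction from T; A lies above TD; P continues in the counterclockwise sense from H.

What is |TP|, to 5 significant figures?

42.318

On A1, D sits at bearing -90° from A; a 120° counterclockwise sweep puts H at bearing 30°, so H = A + 7.6·(cos 30°, sin 30°) = (36.082, 11.400). A1 meets HP tangentially, so AH is at right angles to HP, so HP runs along (−sin 30°, cos 30°); with |HP| = 28.8, P = (21.682, 36.342). Then |TP| = |P − T| = 42.318.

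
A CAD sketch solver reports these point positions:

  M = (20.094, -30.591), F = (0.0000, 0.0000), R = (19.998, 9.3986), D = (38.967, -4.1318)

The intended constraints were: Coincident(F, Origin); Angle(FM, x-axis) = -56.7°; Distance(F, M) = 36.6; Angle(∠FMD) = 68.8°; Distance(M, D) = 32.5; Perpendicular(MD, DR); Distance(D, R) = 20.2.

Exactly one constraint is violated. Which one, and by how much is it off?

Distance(D, R) = 20.2 — off by 3.10.

F = (0.00, 0.00) ✓; FM at -56.70° ✓; |FM| = 36.60 ✓; ∠FMD = 68.80° ✓; |MD| = 32.50 ✓; ∠(MD, DR) = 90.00° ✓; |DR| = 23.30 ✗.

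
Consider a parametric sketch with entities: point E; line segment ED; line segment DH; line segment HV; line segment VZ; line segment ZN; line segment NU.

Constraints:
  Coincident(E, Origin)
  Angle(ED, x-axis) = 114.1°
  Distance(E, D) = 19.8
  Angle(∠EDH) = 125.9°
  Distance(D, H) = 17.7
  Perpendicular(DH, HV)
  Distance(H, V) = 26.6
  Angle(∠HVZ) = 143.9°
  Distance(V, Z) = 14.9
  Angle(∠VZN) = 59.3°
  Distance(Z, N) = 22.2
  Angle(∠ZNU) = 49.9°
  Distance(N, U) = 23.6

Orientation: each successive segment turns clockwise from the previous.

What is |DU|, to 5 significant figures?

33.876

∠VZN = 59.3° gives ZN at 173.20° from the x-axis; with |ZN| = 22.2, N = (7.7941, 9.1090). ∠ZNU = 49.9° gives NU at 43.100° from the x-axis; with |NU| = 23.6, U = (25.026, 25.234). Then |DU| = |U − D| = 33.876.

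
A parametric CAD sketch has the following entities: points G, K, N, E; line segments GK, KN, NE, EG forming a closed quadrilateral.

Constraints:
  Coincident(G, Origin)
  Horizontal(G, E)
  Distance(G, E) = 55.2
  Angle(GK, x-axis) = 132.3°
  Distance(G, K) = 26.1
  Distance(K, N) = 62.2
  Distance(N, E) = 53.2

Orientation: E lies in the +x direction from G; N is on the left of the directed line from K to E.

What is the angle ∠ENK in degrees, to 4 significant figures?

81.03°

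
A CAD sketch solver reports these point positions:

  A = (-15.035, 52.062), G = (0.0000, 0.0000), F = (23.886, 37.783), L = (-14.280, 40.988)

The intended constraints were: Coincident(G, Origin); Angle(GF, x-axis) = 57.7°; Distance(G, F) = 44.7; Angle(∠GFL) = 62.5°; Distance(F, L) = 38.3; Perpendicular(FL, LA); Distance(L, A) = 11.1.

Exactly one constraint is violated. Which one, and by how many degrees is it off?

Perpendicular(FL, LA) — off by 8.70°.

G = (0.00, 0.00) ✓; GF at 57.70° ✓; |GF| = 44.70 ✓; ∠GFL = 62.50° ✓; |FL| = 38.30 ✓; ∠(FL, LA) = 81.30° ✗; |LA| = 11.10 ✓.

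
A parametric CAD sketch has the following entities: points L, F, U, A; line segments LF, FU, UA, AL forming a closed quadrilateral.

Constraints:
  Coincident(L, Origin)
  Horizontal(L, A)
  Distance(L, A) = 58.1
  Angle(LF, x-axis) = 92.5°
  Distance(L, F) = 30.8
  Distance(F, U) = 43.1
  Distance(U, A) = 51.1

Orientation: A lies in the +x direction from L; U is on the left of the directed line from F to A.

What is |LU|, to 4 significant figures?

60.91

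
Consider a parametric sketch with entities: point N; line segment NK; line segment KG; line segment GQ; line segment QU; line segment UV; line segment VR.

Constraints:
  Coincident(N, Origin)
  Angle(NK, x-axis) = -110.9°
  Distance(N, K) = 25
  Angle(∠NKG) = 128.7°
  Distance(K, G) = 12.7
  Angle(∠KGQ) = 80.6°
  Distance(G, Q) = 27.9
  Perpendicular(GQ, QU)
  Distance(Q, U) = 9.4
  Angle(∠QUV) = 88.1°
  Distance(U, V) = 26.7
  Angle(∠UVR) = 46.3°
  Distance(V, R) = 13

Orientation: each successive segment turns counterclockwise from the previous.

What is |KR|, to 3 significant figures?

15.6

N is at the origin; NK runs at -110.9° with length 25.0, so K = (-8.92, -23.4). ∠NKG = 128.7° gives KG at -59.6° from the x-axis; with |KG| = 12.7, G = (-2.49, -34.3). ∠KGQ = 80.6° gives GQ at 39.8° from the x-axis; with |GQ| = 27.9, Q = (18.9, -16.4). GQ is perpendicular to QU, so QU runs at 130°; with |QU| = 9.4, U = (12.9, -9.23). ∠QUV = 88.1° gives UV at -138° from the x-axis; with |UV| = 26.7, V = (-7.01, -27.0). ∠UVR = 46.3° gives VR at -4.60° from the x-axis; with |VR| = 13.0, R = (5.95, -28.0). Then |KR| = |R − K| = 15.6.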